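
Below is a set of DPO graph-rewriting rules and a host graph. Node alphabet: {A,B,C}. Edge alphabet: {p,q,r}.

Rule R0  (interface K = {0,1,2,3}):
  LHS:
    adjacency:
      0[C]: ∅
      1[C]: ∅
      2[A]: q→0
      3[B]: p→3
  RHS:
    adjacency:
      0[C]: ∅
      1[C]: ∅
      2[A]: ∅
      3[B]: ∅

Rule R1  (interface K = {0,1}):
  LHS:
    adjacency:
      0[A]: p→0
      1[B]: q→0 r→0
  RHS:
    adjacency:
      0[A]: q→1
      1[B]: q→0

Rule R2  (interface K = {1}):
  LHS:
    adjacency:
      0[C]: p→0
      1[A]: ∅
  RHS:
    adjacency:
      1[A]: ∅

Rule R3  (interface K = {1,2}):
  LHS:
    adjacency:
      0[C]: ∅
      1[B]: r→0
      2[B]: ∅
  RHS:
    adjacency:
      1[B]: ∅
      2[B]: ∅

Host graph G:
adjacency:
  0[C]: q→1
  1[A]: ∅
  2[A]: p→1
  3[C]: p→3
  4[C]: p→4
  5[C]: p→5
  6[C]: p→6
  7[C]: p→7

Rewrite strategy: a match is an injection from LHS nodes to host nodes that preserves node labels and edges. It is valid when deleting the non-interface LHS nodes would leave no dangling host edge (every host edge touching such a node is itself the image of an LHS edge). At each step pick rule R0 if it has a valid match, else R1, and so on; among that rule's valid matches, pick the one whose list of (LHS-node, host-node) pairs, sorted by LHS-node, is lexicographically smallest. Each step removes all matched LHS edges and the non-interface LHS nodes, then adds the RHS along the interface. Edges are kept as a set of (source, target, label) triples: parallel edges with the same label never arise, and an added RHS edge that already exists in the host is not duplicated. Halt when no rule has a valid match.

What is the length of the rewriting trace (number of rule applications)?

[0] host  ⇒  8 nodes, 7 edges  {0-q->1 2-p->1 3-p->3 4-p->4 5-p->5 6-p->6 7-p->7}
[1] R2 @ {0↦3, 1↦1}  ⇒  7 nodes, 6 edges  {0-q->1 2-p->1 4-p->4 5-p->5 6-p->6 7-p->7}
[2] R2 @ {0↦4, 1↦1}  ⇒  6 nodes, 5 edges  {0-q->1 2-p->1 5-p->5 6-p->6 7-p->7}
[3] R2 @ {0↦5, 1↦1}  ⇒  5 nodes, 4 edges  {0-q->1 2-p->1 6-p->6 7-p->7}
[4] R2 @ {0↦6, 1↦1}  ⇒  4 nodes, 3 edges  {0-q->1 2-p->1 7-p->7}
[5] R2 @ {0↦7, 1↦1}  ⇒  3 nodes, 2 edges  {0-q->1 2-p->1}
final graph: no rule applies after step 5

Answer: 5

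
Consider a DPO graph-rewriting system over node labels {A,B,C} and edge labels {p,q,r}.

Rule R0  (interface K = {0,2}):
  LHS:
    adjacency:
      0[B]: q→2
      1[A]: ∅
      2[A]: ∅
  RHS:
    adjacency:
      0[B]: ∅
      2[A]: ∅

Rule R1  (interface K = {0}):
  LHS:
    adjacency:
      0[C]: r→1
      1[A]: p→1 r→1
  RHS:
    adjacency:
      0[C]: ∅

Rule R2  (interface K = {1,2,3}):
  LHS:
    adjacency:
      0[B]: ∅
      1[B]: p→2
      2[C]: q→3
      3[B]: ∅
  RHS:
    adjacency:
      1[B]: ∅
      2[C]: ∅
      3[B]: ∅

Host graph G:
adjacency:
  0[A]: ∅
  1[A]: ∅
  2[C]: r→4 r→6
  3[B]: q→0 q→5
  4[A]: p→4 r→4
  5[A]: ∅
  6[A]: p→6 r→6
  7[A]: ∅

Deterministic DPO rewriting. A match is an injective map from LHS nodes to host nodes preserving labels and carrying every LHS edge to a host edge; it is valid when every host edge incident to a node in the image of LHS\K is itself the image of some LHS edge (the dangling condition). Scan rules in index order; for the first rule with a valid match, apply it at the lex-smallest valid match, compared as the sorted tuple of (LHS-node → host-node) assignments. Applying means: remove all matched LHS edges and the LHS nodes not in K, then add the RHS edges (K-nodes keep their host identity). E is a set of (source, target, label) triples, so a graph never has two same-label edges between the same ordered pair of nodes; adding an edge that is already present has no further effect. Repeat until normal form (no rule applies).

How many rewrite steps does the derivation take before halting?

[0] host  ⇒  8 nodes, 8 edges  {2-r->4 2-r->6 3-q->0 3-q->5 4-p->4 4-r->4 6-p->6 6-r->6}
[1] R0 @ {0↦3, 1↦1, 2↦0}  ⇒  7 nodes, 7 edges  {2-r->4 2-r->6 3-q->5 4-p->4 4-r->4 6-p->6 6-r->6}
[2] R0 @ {0↦3, 1↦0, 2↦5}  ⇒  6 nodes, 6 edges  {2-r->4 2-r->6 4-p->4 4-r->4 6-p->6 6-r->6}
[3] R1 @ {0↦2, 1↦4}  ⇒  5 nodes, 3 edges  {2-r->6 6-p->6 6-r->6}
[4] R1 @ {0↦2, 1↦6}  ⇒  4 nodes, 0 edges  {∅}
final graph: no rule applies after step 4

Answer: 4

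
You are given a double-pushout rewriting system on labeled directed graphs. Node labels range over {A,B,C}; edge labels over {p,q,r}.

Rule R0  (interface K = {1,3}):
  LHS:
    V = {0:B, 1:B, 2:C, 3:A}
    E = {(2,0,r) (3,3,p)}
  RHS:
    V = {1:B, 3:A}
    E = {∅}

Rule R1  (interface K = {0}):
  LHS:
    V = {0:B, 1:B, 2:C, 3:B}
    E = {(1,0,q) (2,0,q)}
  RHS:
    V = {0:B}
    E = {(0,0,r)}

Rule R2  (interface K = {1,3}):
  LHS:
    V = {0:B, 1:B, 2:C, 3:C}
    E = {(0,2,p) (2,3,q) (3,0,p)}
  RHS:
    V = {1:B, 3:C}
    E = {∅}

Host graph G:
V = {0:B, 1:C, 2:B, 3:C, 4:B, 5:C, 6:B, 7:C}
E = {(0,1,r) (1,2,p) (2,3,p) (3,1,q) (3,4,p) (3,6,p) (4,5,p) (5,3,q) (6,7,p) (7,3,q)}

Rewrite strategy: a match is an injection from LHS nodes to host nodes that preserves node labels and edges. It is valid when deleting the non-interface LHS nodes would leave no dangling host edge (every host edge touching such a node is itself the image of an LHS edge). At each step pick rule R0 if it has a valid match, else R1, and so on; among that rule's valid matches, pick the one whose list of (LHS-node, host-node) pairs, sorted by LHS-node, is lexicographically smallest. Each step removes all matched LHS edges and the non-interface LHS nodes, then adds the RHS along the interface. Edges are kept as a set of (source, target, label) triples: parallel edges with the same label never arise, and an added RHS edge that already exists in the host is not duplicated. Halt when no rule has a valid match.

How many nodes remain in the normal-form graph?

[0] host  ⇒  8 nodes, 10 edges  {0-r->1 1-p->2 2-p->3 3-q->1 3-p->4 3-p->6 4-p->5 5-q->3 6-p->7 7-q->3}
[1] R2 @ {0↦4, 1↦0, 2↦5, 3↦3}  ⇒  6 nodes, 7 edges  {0-r->1 1-p->2 2-p->3 3-q->1 3-p->6 6-p->7 7-q->3}
[2] R2 @ {0↦6, 1↦0, 2↦7, 3↦3}  ⇒  4 nodes, 4 edges  {0-r->1 1-p->2 2-p->3 3-q->1}
[3] R2 @ {0↦2, 1↦0, 2↦3, 3↦1}  ⇒  2 nodes, 1 edges  {0-r->1}
halt: no rule applies after step 3
NF nodes: {0:B, 1:C}

Answer: 2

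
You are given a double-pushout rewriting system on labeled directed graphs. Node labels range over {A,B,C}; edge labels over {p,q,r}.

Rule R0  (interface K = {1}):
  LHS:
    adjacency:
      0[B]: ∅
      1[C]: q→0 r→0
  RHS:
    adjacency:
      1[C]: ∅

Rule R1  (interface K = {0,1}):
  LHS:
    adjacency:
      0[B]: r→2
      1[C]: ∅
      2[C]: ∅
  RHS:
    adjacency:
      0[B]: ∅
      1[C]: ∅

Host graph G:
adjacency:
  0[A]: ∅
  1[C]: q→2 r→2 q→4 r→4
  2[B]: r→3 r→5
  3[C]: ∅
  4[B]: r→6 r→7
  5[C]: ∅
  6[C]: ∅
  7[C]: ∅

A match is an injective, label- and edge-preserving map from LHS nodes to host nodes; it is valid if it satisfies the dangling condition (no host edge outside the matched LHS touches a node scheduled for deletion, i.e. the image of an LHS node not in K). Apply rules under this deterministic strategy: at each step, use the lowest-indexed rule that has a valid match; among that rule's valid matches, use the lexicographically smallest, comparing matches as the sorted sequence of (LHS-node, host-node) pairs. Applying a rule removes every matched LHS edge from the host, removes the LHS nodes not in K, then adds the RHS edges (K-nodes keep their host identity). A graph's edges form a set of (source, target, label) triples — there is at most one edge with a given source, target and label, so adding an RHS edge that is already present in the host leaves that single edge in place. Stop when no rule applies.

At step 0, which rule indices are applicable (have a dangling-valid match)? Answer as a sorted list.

Answer: [R1]

Derivation:
R0: no valid match — 2 raw matches, all fail dangling condition
R1: 16 valid matches — {0↦2, 1↦1, 2↦3}, {0↦2, 1↦1, 2↦5}, {0↦2, 1↦3, 2↦5} (+13 more)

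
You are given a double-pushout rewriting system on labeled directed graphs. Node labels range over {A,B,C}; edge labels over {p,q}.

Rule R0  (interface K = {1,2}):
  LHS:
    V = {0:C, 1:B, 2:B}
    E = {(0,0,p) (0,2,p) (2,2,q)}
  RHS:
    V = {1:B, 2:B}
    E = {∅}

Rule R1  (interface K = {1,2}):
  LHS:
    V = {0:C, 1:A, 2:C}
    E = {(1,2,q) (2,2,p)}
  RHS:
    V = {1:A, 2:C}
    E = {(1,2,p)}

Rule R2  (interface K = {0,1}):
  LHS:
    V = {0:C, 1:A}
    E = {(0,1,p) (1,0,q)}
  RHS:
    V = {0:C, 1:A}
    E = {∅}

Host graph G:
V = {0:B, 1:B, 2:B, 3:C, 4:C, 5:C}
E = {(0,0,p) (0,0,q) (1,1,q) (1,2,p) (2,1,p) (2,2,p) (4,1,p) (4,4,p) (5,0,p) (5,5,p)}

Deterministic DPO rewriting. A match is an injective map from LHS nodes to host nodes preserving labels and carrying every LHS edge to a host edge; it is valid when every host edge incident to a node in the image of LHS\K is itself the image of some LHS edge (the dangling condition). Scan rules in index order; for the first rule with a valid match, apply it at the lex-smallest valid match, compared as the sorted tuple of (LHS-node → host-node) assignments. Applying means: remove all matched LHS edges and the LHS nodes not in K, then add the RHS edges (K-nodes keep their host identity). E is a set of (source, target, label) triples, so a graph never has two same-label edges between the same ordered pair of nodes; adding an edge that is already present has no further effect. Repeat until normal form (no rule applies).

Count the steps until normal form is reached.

start.  V:6 E:10  edges: 0-p->0 0-q->0 1-q->1 1-p->2 2-p->1 2-p->2 4-p->1 4-p->4 5-p->0 5-p->5
1. fire R0 via {0↦4, 1↦0, 2↦1}  →  V:5 E:7  edges: 0-p->0 0-q->0 1-p->2 2-p->1 2-p->2 5-p->0 5-p->5
2. fire R0 via {0↦5, 1↦1, 2↦0}  →  V:4 E:4  edges: 0-p->0 1-p->2 2-p->1 2-p->2
normal form: no rule applies after step 2

Answer: 2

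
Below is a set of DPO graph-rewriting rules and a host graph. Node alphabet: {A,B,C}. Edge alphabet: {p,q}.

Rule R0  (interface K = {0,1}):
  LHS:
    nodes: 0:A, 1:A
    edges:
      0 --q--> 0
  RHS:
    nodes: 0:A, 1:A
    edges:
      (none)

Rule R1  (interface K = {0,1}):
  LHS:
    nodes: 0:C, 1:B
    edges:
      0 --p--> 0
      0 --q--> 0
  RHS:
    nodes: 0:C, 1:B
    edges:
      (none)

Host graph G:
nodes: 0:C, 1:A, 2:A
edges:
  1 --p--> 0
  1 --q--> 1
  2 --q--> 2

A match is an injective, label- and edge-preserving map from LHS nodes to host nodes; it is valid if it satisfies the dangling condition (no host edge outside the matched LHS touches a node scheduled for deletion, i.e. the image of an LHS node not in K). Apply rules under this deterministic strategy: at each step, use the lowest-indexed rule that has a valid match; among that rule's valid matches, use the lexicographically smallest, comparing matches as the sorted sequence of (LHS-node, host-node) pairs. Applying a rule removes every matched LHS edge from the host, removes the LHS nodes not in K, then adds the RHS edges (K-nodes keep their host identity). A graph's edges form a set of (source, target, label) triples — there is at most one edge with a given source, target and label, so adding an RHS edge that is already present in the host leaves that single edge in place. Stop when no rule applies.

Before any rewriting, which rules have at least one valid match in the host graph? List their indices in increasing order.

R0: 2 valid matches — {0↦1, 1↦2}, {0↦2, 1↦1}
R1: no valid match — LHS pattern not found

Answer: [R0]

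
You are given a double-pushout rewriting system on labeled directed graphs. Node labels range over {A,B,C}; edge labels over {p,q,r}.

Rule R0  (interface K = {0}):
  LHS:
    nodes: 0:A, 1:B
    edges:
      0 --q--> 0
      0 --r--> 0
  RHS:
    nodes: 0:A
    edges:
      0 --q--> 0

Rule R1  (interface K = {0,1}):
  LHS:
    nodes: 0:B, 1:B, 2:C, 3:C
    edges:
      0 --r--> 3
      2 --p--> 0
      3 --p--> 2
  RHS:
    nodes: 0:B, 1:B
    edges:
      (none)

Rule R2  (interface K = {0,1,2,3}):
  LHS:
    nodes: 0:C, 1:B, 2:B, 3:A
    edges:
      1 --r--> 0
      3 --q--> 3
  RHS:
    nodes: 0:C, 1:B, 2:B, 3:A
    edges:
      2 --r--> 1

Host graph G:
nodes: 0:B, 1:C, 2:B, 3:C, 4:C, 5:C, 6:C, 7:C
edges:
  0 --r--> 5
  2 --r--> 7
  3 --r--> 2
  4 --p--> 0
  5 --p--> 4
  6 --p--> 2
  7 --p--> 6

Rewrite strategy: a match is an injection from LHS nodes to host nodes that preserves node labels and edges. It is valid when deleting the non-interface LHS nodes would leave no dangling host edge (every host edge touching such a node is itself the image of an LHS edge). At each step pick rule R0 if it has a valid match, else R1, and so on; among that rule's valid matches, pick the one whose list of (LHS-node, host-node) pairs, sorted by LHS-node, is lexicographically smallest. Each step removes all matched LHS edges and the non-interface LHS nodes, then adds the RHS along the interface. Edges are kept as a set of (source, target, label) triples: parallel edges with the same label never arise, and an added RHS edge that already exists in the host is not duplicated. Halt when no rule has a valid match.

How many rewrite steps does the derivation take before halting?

Answer: 2

Rewrite trace:
start.  V:8 E:7  edges: 0-r->5 2-r->7 3-r->2 4-p->0 5-p->4 6-p->2 7-p->6
1. fire R1 via {0↦0, 1↦2, 2↦4, 3↦5}  →  V:6 E:4  edges: 2-r->7 3-r->2 6-p->2 7-p->6
2. fire R1 via {0↦2, 1↦0, 2↦6, 3↦7}  →  V:4 E:1  edges: 3-r->2
normal form: no rule applies after step 2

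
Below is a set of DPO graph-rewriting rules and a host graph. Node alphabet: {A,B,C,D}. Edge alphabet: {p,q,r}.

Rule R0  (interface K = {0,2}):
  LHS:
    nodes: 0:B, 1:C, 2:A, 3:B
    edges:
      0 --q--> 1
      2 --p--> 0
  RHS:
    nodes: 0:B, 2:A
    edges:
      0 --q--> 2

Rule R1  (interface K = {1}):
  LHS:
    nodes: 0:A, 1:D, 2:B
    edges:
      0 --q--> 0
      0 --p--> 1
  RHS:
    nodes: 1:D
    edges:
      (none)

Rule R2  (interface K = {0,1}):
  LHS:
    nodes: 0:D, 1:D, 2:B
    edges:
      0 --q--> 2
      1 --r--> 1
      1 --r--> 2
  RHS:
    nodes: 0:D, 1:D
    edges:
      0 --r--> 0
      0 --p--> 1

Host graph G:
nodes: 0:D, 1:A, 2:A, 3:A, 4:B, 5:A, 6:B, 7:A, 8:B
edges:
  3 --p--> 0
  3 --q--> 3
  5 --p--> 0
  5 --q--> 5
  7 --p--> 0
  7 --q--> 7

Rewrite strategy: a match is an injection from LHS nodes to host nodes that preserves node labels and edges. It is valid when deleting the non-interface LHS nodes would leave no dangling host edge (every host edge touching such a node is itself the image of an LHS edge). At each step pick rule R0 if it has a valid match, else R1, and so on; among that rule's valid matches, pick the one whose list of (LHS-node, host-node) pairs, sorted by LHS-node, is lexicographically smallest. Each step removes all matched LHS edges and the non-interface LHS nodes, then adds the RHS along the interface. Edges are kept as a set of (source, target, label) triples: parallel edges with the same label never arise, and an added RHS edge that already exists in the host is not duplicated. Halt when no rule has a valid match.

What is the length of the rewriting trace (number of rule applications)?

initial: |V|=9 |E|=6  E = 3-p->0 3-q->3 5-p->0 5-q->5 7-p->0 7-q->7
step 1: apply R1 at {0↦3, 1↦0, 2↦4}  → |V|=7 |E|=4  E = 5-p->0 5-q->5 7-p->0 7-q->7
step 2: apply R1 at {0↦5, 1↦0, 2↦6}  → |V|=5 |E|=2  E = 7-p->0 7-q->7
step 3: apply R1 at {0↦7, 1↦0, 2↦8}  → |V|=3 |E|=0  E = ∅
halt: no rule applies after step 3

Answer: 3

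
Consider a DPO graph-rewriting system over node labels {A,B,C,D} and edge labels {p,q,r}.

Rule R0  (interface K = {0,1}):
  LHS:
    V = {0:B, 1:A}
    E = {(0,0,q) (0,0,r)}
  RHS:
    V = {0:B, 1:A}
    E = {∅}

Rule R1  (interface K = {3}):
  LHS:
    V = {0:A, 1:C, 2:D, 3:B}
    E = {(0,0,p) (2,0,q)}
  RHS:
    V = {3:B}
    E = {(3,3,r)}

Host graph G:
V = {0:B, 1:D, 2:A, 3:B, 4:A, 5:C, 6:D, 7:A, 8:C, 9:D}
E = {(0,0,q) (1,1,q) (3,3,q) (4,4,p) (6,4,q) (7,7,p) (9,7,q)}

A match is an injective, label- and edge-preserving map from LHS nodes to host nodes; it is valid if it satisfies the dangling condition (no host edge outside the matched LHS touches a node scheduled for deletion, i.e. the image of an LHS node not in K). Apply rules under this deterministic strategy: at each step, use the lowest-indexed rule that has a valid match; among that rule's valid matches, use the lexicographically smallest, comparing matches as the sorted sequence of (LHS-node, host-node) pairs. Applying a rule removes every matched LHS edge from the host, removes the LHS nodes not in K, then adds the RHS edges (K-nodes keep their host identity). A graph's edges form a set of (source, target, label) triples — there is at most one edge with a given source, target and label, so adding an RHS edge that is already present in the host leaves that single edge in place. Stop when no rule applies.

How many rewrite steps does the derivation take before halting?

Answer: 3

Derivation:
[0] host  ⇒  10 nodes, 7 edges  {0-q->0 1-q->1 3-q->3 4-p->4 6-q->4 7-p->7 9-q->7}
[1] R1 @ {0↦4, 1↦5, 2↦6, 3↦0}  ⇒  7 nodes, 6 edges  {0-q->0 0-r->0 1-q->1 3-q->3 7-p->7 9-q->7}
[2] R0 @ {0↦0, 1↦2}  ⇒  7 nodes, 4 edges  {1-q->1 3-q->3 7-p->7 9-q->7}
[3] R1 @ {0↦7, 1↦8, 2↦9, 3↦0}  ⇒  4 nodes, 3 edges  {0-r->0 1-q->1 3-q->3}
halt: no rule applies after step 3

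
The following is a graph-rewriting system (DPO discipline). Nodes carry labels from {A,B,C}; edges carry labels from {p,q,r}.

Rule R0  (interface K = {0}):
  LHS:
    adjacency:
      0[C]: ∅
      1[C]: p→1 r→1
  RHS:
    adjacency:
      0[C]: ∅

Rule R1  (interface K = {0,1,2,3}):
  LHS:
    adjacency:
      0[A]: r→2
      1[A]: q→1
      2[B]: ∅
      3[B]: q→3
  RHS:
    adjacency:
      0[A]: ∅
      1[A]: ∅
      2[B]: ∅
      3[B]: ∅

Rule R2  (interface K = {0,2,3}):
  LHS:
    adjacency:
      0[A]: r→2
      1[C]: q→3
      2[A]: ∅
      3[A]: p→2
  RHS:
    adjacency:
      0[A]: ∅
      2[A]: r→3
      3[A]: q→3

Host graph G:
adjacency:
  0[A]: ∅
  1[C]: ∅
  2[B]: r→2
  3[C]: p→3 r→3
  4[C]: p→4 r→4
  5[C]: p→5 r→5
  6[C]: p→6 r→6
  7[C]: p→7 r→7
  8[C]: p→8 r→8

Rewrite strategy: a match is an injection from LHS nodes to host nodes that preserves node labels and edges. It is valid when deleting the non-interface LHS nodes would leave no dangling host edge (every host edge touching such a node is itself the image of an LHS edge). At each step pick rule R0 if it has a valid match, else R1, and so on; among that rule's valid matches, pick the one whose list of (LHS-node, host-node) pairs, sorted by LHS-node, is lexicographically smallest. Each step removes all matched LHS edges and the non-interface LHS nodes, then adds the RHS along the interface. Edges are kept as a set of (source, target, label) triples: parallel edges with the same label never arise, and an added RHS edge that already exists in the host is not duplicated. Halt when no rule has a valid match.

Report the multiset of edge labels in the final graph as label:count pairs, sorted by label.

Answer: r:1

Derivation:
start.  V:9 E:13  edges: 2-r->2 3-p->3 3-r->3 4-p->4 4-r->4 5-p->5 5-r->5 6-p->6 6-r->6 7-p->7 7-r->7 8-p->8 8-r->8
1. fire R0 via {0↦1, 1↦3}  →  V:8 E:11  edges: 2-r->2 4-p->4 4-r->4 5-p->5 5-r->5 6-p->6 6-r->6 7-p->7 7-r->7 8-p->8 8-r->8
2. fire R0 via {0↦1, 1↦4}  →  V:7 E:9  edges: 2-r->2 5-p->5 5-r->5 6-p->6 6-r->6 7-p->7 7-r->7 8-p->8 8-r->8
3. fire R0 via {0↦1, 1↦5}  →  V:6 E:7  edges: 2-r->2 6-p->6 6-r->6 7-p->7 7-r->7 8-p->8 8-r->8
4. fire R0 via {0↦1, 1↦6}  →  V:5 E:5  edges: 2-r->2 7-p->7 7-r->7 8-p->8 8-r->8
5. fire R0 via {0↦1, 1↦7}  →  V:4 E:3  edges: 2-r->2 8-p->8 8-r->8
6. fire R0 via {0↦1, 1↦8}  →  V:3 E:1  edges: 2-r->2
normal form: no rule applies after step 6
NF edges: [(2, 2, 'r')]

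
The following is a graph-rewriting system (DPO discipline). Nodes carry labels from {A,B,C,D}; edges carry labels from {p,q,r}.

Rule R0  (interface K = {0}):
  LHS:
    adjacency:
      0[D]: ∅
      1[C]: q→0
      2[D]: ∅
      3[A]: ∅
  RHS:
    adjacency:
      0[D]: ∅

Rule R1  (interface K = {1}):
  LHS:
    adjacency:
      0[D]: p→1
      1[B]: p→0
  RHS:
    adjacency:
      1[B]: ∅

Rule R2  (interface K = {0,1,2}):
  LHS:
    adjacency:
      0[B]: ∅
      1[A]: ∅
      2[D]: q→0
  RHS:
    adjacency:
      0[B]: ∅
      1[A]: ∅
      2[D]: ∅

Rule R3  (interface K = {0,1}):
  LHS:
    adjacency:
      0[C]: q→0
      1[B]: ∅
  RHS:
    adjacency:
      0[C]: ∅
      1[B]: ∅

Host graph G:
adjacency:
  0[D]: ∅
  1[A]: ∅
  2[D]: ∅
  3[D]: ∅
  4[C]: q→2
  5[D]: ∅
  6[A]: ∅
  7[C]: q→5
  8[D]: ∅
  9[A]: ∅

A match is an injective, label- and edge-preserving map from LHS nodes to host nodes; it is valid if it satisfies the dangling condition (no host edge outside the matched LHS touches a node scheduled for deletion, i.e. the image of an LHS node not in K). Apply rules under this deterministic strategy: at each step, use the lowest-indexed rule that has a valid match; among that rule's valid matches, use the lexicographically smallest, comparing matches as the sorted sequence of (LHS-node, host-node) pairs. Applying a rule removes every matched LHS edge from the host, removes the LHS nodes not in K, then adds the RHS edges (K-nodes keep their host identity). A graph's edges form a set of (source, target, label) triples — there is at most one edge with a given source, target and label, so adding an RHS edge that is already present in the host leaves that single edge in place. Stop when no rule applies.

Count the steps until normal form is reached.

[0] host  ⇒  10 nodes, 2 edges  {4-q->2 7-q->5}
[1] R0 @ {0↦2, 1↦4, 2↦0, 3↦1}  ⇒  7 nodes, 1 edges  {7-q->5}
[2] R0 @ {0↦5, 1↦7, 2↦2, 3↦6}  ⇒  4 nodes, 0 edges  {∅}
normal form: no rule applies after step 2

Answer: 2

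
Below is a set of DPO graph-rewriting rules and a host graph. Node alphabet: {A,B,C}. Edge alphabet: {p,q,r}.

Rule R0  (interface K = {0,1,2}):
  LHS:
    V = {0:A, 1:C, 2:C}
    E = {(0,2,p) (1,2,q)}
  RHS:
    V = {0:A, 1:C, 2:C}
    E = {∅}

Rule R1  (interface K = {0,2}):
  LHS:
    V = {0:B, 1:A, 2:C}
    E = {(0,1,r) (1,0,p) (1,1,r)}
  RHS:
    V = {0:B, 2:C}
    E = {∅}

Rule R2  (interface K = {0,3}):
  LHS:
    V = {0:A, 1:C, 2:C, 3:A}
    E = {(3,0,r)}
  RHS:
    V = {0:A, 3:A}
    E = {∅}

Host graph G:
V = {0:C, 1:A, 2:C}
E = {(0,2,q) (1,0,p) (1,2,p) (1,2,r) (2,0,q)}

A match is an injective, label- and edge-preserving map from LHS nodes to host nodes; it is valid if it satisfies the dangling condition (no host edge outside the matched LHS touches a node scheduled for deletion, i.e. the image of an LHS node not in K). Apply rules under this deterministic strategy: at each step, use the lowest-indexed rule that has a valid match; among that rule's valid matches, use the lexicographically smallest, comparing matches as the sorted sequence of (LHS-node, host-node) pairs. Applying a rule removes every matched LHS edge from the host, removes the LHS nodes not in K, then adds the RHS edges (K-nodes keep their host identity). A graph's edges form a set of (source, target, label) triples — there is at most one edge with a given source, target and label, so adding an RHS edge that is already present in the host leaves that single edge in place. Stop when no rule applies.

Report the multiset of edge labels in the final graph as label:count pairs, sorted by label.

start.  V:3 E:5  edges: 0-q->2 1-p->0 1-p->2 1-r->2 2-q->0
1. fire R0 via {0↦1, 1↦0, 2↦2}  →  V:3 E:3  edges: 1-p->0 1-r->2 2-q->0
2. fire R0 via {0↦1, 1↦2, 2↦0}  →  V:3 E:1  edges: 1-r->2
halt: no rule applies after step 2
NF edges: [(1, 2, 'r')]

Answer: r:1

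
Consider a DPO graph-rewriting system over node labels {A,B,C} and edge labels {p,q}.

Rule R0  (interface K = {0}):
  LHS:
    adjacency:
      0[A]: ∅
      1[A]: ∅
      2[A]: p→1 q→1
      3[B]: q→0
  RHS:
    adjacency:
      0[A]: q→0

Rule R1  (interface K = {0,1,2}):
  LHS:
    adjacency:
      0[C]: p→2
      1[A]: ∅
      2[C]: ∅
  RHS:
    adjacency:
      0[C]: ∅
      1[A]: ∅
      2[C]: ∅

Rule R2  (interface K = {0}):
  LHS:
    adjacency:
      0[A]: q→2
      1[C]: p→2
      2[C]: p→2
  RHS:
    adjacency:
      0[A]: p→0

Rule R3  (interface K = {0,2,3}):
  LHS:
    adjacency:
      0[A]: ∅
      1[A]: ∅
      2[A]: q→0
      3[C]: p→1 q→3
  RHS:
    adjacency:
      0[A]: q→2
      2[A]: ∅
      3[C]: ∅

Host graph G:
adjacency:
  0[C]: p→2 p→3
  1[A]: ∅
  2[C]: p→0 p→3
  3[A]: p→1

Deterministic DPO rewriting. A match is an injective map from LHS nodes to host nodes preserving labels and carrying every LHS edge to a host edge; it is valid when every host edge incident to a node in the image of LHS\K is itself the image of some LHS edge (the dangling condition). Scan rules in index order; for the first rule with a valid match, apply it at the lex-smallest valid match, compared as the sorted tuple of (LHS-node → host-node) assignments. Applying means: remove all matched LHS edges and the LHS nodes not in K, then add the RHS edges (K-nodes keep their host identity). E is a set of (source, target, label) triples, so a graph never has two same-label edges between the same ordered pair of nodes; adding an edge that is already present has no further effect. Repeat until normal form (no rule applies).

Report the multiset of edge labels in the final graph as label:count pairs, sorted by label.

start.  V:4 E:5  edges: 0-p->2 0-p->3 2-p->0 2-p->3 3-p->1
1. fire R1 via {0↦0, 1↦1, 2↦2}  →  V:4 E:4  edges: 0-p->3 2-p->0 2-p->3 3-p->1
2. fire R1 via {0↦2, 1↦1, 2↦0}  →  V:4 E:3  edges: 0-p->3 2-p->3 3-p->1
normal form: no rule applies after step 2
NF edges: [(0, 3, 'p'), (2, 3, 'p'), (3, 1, 'p')]

Answer: p:3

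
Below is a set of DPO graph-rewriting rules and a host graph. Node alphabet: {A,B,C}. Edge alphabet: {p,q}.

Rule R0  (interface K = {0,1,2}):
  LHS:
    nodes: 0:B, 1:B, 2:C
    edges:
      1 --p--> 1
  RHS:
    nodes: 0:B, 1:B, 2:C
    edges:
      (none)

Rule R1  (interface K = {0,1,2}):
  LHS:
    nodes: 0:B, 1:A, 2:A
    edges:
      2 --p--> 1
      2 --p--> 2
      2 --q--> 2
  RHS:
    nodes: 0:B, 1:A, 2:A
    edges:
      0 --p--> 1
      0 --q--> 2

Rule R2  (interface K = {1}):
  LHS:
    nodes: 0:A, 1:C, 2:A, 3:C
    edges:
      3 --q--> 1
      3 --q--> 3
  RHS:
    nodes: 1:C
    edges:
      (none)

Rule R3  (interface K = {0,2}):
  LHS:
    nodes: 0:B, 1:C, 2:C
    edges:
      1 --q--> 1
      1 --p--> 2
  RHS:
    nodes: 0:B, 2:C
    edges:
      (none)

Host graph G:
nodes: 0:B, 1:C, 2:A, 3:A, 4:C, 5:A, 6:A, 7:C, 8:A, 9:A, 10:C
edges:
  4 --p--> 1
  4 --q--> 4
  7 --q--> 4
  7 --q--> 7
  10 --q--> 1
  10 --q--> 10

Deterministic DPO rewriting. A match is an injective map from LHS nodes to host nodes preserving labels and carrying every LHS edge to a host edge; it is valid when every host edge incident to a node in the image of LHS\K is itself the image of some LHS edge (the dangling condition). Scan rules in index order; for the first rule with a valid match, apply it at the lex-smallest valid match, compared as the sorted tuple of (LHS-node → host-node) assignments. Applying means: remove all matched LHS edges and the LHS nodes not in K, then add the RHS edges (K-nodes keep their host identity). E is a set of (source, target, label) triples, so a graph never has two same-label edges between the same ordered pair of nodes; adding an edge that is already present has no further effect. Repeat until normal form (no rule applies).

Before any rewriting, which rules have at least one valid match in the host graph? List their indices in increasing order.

Answer: [R2]

Derivation:
R0: no valid match — LHS pattern not found
R1: no valid match — LHS pattern not found
R2: 60 valid matches — {0↦2, 1↦1, 2↦3, 3↦10}, {0↦2, 1↦1, 2↦5, 3↦10}, {0↦2, 1↦1, 2↦6, 3↦10} (+57 more)
R3: no valid match — 1 raw match, all fail dangling condition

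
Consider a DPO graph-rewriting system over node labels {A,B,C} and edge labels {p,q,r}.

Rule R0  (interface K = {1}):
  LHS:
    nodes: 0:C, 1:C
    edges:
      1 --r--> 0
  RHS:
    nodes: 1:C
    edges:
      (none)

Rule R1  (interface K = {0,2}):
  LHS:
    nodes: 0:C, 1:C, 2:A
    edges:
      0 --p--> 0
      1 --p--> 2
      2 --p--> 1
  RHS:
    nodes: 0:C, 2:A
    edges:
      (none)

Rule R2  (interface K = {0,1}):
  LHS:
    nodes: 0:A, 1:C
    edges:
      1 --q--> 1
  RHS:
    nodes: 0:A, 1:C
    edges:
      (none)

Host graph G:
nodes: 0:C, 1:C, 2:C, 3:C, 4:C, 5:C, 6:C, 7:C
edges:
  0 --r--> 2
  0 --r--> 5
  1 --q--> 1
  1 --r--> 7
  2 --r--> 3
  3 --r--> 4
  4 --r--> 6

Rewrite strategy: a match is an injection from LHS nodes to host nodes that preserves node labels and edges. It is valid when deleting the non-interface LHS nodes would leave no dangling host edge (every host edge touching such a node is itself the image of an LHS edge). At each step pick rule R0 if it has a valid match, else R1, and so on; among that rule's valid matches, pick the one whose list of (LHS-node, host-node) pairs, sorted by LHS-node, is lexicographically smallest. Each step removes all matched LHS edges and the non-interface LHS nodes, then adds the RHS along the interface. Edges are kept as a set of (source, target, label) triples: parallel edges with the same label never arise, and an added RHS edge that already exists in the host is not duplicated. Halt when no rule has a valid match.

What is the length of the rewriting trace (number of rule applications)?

Answer: 6

Steps:
start.  V:8 E:7  edges: 0-r->2 0-r->5 1-q->1 1-r->7 2-r->3 3-r->4 4-r->6
1. fire R0 via {0↦5, 1↦0}  →  V:7 E:6  edges: 0-r->2 1-q->1 1-r->7 2-r->3 3-r->4 4-r->6
2. fire R0 via {0↦6, 1↦4}  →  V:6 E:5  edges: 0-r->2 1-q->1 1-r->7 2-r->3 3-r->4
3. fire R0 via {0↦4, 1↦3}  →  V:5 E:4  edges: 0-r->2 1-q->1 1-r->7 2-r->3
4. fire R0 via {0↦3, 1↦2}  →  V:4 E:3  edges: 0-r->2 1-q->1 1-r->7
5. fire R0 via {0↦2, 1↦0}  →  V:3 E:2  edges: 1-q->1 1-r->7
6. fire R0 via {0↦7, 1↦1}  →  V:2 E:1  edges: 1-q->1
final graph: no rule applies after step 6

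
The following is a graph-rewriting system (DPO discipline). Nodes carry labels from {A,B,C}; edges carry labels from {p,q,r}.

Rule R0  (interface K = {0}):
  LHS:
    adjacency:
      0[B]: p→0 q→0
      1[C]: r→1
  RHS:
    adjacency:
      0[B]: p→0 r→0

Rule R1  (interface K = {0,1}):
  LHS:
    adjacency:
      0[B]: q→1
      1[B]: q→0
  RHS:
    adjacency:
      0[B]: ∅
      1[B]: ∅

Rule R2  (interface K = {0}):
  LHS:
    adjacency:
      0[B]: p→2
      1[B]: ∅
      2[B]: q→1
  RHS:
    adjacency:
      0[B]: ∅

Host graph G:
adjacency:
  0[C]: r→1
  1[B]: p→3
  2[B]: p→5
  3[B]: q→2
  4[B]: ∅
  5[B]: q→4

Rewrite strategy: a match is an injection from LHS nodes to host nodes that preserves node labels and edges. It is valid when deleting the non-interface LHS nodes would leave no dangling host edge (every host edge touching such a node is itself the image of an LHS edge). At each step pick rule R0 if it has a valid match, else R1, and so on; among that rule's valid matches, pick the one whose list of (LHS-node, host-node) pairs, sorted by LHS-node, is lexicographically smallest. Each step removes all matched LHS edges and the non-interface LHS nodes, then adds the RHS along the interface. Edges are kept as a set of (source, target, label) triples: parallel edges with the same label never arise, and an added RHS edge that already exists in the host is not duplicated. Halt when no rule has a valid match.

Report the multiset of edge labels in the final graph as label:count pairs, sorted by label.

Answer: r:1

Derivation:
initial: |V|=6 |E|=5  E = 0-r->1 1-p->3 2-p->5 3-q->2 5-q->4
step 1: apply R2 at {0↦2, 1↦4, 2↦5}  → |V|=4 |E|=3  E = 0-r->1 1-p->3 3-q->2
step 2: apply R2 at {0↦1, 1↦2, 2↦3}  → |V|=2 |E|=1  E = 0-r->1
normal form: no rule applies after step 2
NF edges: [(0, 1, 'r')]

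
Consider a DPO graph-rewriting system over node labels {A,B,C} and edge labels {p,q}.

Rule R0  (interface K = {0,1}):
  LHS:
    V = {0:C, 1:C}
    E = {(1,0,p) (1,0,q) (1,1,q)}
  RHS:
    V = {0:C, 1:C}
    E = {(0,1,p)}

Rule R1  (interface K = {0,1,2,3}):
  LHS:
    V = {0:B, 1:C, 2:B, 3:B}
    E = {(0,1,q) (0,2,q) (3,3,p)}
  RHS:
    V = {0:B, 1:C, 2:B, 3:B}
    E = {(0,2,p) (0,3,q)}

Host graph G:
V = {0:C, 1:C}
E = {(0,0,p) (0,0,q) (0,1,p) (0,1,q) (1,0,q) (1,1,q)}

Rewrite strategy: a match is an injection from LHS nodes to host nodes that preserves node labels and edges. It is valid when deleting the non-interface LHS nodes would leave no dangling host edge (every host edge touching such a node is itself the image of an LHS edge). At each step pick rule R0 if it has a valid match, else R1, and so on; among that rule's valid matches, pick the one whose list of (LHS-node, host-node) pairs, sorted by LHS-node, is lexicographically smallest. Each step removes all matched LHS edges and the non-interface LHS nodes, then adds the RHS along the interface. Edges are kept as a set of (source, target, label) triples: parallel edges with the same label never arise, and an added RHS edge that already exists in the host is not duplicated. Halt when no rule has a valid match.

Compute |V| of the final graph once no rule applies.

Answer: 2

Steps:
[0] host  ⇒  2 nodes, 6 edges  {0-p->0 0-q->0 0-p->1 0-q->1 1-q->0 1-q->1}
[1] R0 @ {0↦1, 1↦0}  ⇒  2 nodes, 4 edges  {0-p->0 1-p->0 1-q->0 1-q->1}
[2] R0 @ {0↦0, 1↦1}  ⇒  2 nodes, 2 edges  {0-p->0 0-p->1}
final graph: no rule applies after step 2
NF nodes: {0:C, 1:C}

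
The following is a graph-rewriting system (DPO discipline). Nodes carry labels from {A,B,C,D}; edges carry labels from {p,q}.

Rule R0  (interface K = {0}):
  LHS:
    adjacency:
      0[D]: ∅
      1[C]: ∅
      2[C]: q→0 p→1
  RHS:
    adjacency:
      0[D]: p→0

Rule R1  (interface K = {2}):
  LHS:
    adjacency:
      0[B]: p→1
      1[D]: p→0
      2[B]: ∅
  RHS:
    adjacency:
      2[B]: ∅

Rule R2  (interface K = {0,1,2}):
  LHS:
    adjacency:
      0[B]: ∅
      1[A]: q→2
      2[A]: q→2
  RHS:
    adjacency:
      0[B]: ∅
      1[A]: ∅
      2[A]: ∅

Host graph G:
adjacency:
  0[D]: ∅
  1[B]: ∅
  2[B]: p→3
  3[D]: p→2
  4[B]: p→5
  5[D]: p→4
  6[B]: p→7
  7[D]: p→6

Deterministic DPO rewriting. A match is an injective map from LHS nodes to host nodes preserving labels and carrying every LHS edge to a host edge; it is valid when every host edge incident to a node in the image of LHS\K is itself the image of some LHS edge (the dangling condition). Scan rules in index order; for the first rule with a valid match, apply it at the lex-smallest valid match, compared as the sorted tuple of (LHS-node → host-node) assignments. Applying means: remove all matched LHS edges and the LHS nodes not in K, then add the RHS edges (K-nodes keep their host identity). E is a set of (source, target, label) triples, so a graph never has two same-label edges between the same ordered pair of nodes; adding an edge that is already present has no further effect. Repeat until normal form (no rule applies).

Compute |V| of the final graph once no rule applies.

start.  V:8 E:6  edges: 2-p->3 3-p->2 4-p->5 5-p->4 6-p->7 7-p->6
1. fire R1 via {0↦2, 1↦3, 2↦1}  →  V:6 E:4  edges: 4-p->5 5-p->4 6-p->7 7-p->6
2. fire R1 via {0↦4, 1↦5, 2↦1}  →  V:4 E:2  edges: 6-p->7 7-p->6
3. fire R1 via {0↦6, 1↦7, 2↦1}  →  V:2 E:0  edges: ∅
final graph: no rule applies after step 3
NF nodes: {0:D, 1:B}

Answer: 2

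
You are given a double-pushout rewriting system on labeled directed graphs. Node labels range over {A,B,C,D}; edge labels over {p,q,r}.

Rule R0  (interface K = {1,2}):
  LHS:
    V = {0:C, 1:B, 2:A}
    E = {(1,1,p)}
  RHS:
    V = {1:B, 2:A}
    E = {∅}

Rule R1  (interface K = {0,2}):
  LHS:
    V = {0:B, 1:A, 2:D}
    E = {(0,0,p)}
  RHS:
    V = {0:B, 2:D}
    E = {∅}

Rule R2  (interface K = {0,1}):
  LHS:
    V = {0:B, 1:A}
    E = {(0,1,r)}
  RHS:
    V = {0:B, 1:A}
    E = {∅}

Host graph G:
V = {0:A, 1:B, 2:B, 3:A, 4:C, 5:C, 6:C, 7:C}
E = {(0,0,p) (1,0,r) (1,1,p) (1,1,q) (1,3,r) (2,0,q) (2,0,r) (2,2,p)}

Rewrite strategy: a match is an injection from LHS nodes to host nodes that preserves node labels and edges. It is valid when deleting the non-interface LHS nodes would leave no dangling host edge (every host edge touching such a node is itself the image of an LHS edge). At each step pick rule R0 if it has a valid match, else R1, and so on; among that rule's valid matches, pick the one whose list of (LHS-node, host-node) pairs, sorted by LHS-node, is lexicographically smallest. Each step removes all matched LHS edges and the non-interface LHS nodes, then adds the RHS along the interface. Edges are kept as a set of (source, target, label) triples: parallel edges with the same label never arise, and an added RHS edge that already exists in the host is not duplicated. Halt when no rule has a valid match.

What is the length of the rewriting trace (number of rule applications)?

Answer: 5

Derivation:
initial: |V|=8 |E|=8  E = 0-p->0 1-r->0 1-p->1 1-q->1 1-r->3 2-q->0 2-r->0 2-p->2
step 1: apply R0 at {0↦4, 1↦1, 2↦0}  → |V|=7 |E|=7  E = 0-p->0 1-r->0 1-q->1 1-r->3 2-q->0 2-r->0 2-p->2
step 2: apply R0 at {0↦5, 1↦2, 2↦0}  → |V|=6 |E|=6  E = 0-p->0 1-r->0 1-q->1 1-r->3 2-q->0 2-r->0
step 3: apply R2 at {0↦1, 1↦0}  → |V|=6 |E|=5  E = 0-p->0 1-q->1 1-r->3 2-q->0 2-r->0
step 4: apply R2 at {0↦1, 1↦3}  → |V|=6 |E|=4  E = 0-p->0 1-q->1 2-q->0 2-r->0
step 5: apply R2 at {0↦2, 1↦0}  → |V|=6 |E|=3  E = 0-p->0 1-q->1 2-q->0
halt: no rule applies after step 5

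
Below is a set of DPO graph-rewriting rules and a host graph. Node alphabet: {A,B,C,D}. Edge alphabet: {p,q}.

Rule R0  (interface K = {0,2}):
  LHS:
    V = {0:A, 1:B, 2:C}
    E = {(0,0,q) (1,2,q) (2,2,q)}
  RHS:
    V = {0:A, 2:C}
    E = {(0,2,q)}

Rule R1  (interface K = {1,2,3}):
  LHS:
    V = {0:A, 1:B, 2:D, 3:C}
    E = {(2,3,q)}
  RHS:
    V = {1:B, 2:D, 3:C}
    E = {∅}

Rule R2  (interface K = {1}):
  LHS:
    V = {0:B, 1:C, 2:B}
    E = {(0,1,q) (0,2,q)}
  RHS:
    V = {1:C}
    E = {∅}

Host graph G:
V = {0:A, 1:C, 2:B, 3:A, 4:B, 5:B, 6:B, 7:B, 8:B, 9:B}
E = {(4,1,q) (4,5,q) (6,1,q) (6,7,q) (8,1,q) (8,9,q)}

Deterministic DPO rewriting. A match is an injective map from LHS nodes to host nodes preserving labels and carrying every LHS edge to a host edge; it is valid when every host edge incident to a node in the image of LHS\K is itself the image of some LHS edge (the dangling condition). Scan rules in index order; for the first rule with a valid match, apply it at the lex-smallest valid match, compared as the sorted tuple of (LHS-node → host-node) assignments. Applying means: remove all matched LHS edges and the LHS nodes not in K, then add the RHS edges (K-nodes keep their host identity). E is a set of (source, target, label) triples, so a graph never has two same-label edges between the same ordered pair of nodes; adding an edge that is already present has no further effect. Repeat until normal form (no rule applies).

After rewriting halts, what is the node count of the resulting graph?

Answer: 4

Derivation:
initial: |V|=10 |E|=6  E = 4-q->1 4-q->5 6-q->1 6-q->7 8-q->1 8-q->9
step 1: apply R2 at {0↦4, 1↦1, 2↦5}  → |V|=8 |E|=4  E = 6-q->1 6-q->7 8-q->1 8-q->9
step 2: apply R2 at {0↦6, 1↦1, 2↦7}  → |V|=6 |E|=2  E = 8-q->1 8-q->9
step 3: apply R2 at {0↦8, 1↦1, 2↦9}  → |V|=4 |E|=0  E = ∅
final graph: no rule applies after step 3
NF nodes: {0:A, 1:C, 2:B, 3:A}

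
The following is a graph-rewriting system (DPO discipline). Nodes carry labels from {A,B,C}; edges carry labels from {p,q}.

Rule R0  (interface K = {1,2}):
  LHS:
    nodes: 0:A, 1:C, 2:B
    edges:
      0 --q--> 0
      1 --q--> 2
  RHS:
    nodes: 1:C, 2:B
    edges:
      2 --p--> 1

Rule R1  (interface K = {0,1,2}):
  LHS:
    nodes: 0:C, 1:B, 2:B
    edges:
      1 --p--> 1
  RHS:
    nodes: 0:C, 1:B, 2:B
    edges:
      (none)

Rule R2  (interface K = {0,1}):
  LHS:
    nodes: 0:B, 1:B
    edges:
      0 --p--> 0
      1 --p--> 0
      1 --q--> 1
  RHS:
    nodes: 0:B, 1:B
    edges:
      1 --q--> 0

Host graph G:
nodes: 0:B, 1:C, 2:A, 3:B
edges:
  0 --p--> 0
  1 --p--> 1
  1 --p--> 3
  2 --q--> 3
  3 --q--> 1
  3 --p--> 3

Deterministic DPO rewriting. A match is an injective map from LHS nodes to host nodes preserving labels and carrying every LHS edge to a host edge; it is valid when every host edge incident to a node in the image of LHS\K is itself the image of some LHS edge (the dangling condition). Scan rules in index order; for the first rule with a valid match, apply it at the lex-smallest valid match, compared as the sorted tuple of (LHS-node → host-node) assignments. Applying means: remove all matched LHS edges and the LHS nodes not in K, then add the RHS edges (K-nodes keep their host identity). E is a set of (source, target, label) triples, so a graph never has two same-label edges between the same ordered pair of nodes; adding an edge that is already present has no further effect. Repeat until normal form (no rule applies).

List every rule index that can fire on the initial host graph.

Answer: [R1]

Derivation:
R0: no valid match — LHS pattern not found
R1: 2 valid matches — {0↦1, 1↦0, 2↦3}, {0↦1, 1↦3, 2↦0}
R2: no valid match — LHS pattern not found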